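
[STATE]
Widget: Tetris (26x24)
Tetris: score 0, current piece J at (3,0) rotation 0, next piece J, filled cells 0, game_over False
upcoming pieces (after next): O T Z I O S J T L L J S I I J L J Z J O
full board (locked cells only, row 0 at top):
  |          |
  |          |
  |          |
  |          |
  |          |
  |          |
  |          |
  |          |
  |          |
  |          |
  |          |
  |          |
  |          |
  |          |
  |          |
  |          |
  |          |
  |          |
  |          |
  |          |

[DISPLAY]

   █      │Next:          
   ███    │█              
          │███            
          │               
          │               
          │               
          │Score:         
          │0              
          │               
          │               
          │               
          │               
          │               
          │               
          │               
          │               
          │               
          │               
          │               
          │               
          │               
          │               
          │               
          │               


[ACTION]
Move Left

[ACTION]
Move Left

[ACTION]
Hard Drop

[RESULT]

   █      │Next:          
   ███    │▓▓             
          │▓▓             
          │               
          │               
          │               
          │Score:         
          │0              
          │               
          │               
          │               
          │               
          │               
          │               
          │               
          │               
          │               
          │               
 █        │               
 ███      │               
          │               
          │               
          │               
          │               


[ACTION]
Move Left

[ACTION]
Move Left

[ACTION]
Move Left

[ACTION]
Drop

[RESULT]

          │Next:          
█         │▓▓             
███       │▓▓             
          │               
          │               
          │               
          │Score:         
          │0              
          │               
          │               
          │               
          │               
          │               
          │               
          │               
          │               
          │               
          │               
 █        │               
 ███      │               
          │               
          │               
          │               
          │               


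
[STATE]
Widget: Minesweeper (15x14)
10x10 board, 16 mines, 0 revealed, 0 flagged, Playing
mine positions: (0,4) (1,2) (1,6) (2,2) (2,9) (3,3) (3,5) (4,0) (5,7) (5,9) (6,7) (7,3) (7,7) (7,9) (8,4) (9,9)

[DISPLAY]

■■■■■■■■■■     
■■■■■■■■■■     
■■■■■■■■■■     
■■■■■■■■■■     
■■■■■■■■■■     
■■■■■■■■■■     
■■■■■■■■■■     
■■■■■■■■■■     
■■■■■■■■■■     
■■■■■■■■■■     
               
               
               
               


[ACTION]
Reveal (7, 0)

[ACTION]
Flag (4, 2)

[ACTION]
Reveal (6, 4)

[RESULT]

■■■■■■■■■■     
■■■■■■■■■■     
■■■■■■■■■■     
■■■■■■■■■■     
■111212■■■     
11    2■■■     
  111 3■■■     
  1■212■■■     
  12■■■■■■     
   1■■■■■■     
               
               
               
               


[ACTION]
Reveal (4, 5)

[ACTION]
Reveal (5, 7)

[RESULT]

■■■■✹■■■■■     
■■✹■■■✹■■■     
■■✹■■■■■■✹     
■■■✹■✹■■■■     
✹111212■■■     
11    2✹■✹     
  111 3✹■■     
  1✹212✹■✹     
  12✹■■■■■     
   1■■■■■✹     
               
               
               
               


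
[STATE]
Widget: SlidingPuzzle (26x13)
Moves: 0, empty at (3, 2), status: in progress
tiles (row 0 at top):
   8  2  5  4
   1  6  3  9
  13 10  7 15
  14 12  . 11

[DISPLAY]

┌────┬────┬────┬────┐     
│  8 │  2 │  5 │  4 │     
├────┼────┼────┼────┤     
│  1 │  6 │  3 │  9 │     
├────┼────┼────┼────┤     
│ 13 │ 10 │  7 │ 15 │     
├────┼────┼────┼────┤     
│ 14 │ 12 │    │ 11 │     
└────┴────┴────┴────┘     
Moves: 0                  
                          
                          
                          


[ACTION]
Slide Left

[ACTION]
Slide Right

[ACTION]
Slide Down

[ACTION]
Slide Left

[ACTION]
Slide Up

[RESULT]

┌────┬────┬────┬────┐     
│  8 │  2 │  5 │  4 │     
├────┼────┼────┼────┤     
│  1 │  6 │  3 │  9 │     
├────┼────┼────┼────┤     
│ 13 │ 10 │ 15 │ 11 │     
├────┼────┼────┼────┤     
│ 14 │ 12 │  7 │    │     
└────┴────┴────┴────┘     
Moves: 5                  
                          
                          
                          


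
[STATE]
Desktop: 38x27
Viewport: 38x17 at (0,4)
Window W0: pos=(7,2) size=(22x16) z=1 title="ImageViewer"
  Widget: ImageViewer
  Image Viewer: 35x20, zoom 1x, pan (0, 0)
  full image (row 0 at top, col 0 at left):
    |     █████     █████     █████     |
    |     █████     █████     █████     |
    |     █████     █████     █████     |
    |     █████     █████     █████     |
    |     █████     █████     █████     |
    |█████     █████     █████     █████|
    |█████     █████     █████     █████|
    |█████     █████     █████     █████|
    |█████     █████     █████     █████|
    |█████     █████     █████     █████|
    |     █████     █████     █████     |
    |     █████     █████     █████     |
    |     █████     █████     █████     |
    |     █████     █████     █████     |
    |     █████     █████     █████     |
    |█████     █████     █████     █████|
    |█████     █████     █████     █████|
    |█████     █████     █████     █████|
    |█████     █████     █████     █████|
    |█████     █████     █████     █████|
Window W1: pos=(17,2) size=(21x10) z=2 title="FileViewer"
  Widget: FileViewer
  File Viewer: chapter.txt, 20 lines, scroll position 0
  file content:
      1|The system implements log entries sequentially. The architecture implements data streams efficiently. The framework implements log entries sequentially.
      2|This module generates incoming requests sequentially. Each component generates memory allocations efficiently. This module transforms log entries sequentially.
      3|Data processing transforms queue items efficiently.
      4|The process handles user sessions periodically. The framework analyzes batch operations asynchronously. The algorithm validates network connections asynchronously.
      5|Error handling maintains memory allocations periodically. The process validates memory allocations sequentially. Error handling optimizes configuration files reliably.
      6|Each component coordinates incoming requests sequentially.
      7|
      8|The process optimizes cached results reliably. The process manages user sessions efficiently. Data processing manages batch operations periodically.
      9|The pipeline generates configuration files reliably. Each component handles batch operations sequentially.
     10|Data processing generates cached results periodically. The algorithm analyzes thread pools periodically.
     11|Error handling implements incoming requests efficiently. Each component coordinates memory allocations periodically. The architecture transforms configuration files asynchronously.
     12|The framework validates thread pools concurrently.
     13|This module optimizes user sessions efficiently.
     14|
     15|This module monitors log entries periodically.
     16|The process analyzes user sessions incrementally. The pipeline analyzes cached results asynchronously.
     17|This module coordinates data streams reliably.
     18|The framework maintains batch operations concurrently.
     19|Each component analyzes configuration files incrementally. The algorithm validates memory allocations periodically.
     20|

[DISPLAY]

       ┠─────────┠───────────────────┨
       ┃     ████┃The system impleme▲┃
       ┃     ████┃This module genera█┃
       ┃     ████┃Data processing tr░┃
       ┃     ████┃The process handle░┃
       ┃     ████┃Error handling mai░┃
       ┃█████    ┃Each component coo▼┃
       ┃█████    ┗━━━━━━━━━━━━━━━━━━━┛
       ┃█████     █████     ┃         
       ┃█████     █████     ┃         
       ┃█████     █████     ┃         
       ┃     █████     █████┃         
       ┃     █████     █████┃         
       ┗━━━━━━━━━━━━━━━━━━━━┛         
                                      
                                      
                                      


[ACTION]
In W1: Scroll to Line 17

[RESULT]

       ┠─────────┠───────────────────┨
       ┃     ████┃This module monito▲┃
       ┃     ████┃The process analyz░┃
       ┃     ████┃This module coordi░┃
       ┃     ████┃The framework main░┃
       ┃     ████┃Each component ana█┃
       ┃█████    ┃                  ▼┃
       ┃█████    ┗━━━━━━━━━━━━━━━━━━━┛
       ┃█████     █████     ┃         
       ┃█████     █████     ┃         
       ┃█████     █████     ┃         
       ┃     █████     █████┃         
       ┃     █████     █████┃         
       ┗━━━━━━━━━━━━━━━━━━━━┛         
                                      
                                      
                                      


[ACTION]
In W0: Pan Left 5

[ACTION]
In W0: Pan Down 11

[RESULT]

       ┠─────────┠───────────────────┨
       ┃     ████┃This module monito▲┃
       ┃     ████┃The process analyz░┃
       ┃     ████┃This module coordi░┃
       ┃     ████┃The framework main░┃
       ┃█████    ┃Each component ana█┃
       ┃█████    ┃                  ▼┃
       ┃█████    ┗━━━━━━━━━━━━━━━━━━━┛
       ┃█████     █████     ┃         
       ┃█████     █████     ┃         
       ┃                    ┃         
       ┃                    ┃         
       ┃                    ┃         
       ┗━━━━━━━━━━━━━━━━━━━━┛         
                                      
                                      
                                      


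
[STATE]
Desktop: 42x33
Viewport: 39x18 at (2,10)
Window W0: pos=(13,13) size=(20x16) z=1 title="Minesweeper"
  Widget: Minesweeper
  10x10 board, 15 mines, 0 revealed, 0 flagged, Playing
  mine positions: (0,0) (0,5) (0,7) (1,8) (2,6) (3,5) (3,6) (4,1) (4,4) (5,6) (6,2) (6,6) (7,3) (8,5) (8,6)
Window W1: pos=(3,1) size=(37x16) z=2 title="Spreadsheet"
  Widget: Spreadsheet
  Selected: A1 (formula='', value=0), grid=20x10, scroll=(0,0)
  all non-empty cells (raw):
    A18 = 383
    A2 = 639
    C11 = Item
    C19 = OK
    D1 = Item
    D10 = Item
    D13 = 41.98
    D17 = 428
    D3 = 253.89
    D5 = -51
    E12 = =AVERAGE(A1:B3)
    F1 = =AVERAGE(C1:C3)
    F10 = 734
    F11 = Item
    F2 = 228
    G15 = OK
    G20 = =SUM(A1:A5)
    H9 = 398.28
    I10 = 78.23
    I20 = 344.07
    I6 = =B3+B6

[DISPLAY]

 ┃  4        0       0       0       ┃ 
 ┃  5        0       0       0     -5┃ 
 ┃  6        0       0       0       ┃ 
 ┃  7        0       0       0       ┃ 
 ┃  8        0       0       0       ┃ 
 ┃  9        0       0       0       ┃ 
 ┗━━━━━━━━━━━━━━━━━━━━━━━━━━━━━━━━━━━┛ 
           ┃■■■■■■■■■■        ┃        
           ┃■■■■■■■■■■        ┃        
           ┃■■■■■■■■■■        ┃        
           ┃■■■■■■■■■■        ┃        
           ┃■■■■■■■■■■        ┃        
           ┃■■■■■■■■■■        ┃        
           ┃■■■■■■■■■■        ┃        
           ┃■■■■■■■■■■        ┃        
           ┃■■■■■■■■■■        ┃        
           ┃                  ┃        
           ┃                  ┃        


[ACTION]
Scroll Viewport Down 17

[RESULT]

 ┃  9        0       0       0       ┃ 
 ┗━━━━━━━━━━━━━━━━━━━━━━━━━━━━━━━━━━━┛ 
           ┃■■■■■■■■■■        ┃        
           ┃■■■■■■■■■■        ┃        
           ┃■■■■■■■■■■        ┃        
           ┃■■■■■■■■■■        ┃        
           ┃■■■■■■■■■■        ┃        
           ┃■■■■■■■■■■        ┃        
           ┃■■■■■■■■■■        ┃        
           ┃■■■■■■■■■■        ┃        
           ┃■■■■■■■■■■        ┃        
           ┃                  ┃        
           ┃                  ┃        
           ┗━━━━━━━━━━━━━━━━━━┛        
                                       
                                       
                                       
                                       


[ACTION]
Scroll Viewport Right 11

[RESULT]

┃  9        0       0       0       ┃  
┗━━━━━━━━━━━━━━━━━━━━━━━━━━━━━━━━━━━┛  
          ┃■■■■■■■■■■        ┃         
          ┃■■■■■■■■■■        ┃         
          ┃■■■■■■■■■■        ┃         
          ┃■■■■■■■■■■        ┃         
          ┃■■■■■■■■■■        ┃         
          ┃■■■■■■■■■■        ┃         
          ┃■■■■■■■■■■        ┃         
          ┃■■■■■■■■■■        ┃         
          ┃■■■■■■■■■■        ┃         
          ┃                  ┃         
          ┃                  ┃         
          ┗━━━━━━━━━━━━━━━━━━┛         
                                       
                                       
                                       
                                       


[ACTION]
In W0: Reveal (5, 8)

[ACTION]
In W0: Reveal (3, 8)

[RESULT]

┃  9        0       0       0       ┃  
┗━━━━━━━━━━━━━━━━━━━━━━━━━━━━━━━━━━━┛  
          ┃■■■■■■■■■■        ┃         
          ┃■■■■■■■311        ┃         
          ┃■■■■■■■2          ┃         
          ┃■■■■■■■2          ┃         
          ┃■■■■■■■2          ┃         
          ┃■■■■■■■2          ┃         
          ┃■■■■■■■2          ┃         
          ┃■■■■■■■1          ┃         
          ┃■■■■■■■1          ┃         
          ┃                  ┃         
          ┃                  ┃         
          ┗━━━━━━━━━━━━━━━━━━┛         
                                       
                                       
                                       
                                       


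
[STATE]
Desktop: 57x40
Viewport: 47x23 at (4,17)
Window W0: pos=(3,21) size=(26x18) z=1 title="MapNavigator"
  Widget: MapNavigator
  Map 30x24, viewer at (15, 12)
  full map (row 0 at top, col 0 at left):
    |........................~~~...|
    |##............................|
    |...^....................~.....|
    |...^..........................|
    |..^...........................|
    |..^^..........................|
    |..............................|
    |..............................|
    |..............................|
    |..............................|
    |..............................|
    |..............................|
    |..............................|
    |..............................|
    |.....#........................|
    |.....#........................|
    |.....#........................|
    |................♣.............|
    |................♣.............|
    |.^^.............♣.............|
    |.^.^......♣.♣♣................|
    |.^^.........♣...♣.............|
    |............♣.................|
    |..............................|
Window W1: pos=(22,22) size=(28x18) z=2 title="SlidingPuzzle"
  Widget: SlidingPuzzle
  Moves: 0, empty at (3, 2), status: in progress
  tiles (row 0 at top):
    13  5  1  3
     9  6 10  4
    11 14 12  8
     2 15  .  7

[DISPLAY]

                                               
                                               
                                               
                                               
━━━━━━━━━━━━━━━━━━━━━━━━┓                      
 MapNavigator     ┏━━━━━━━━━━━━━━━━━━━━━━━━━━┓ 
──────────────────┃ SlidingPuzzle            ┃ 
^.................┠──────────────────────────┨ 
..................┃┌────┬────┬────┬────┐     ┃ 
..................┃│ 13 │  5 │  1 │  3 │     ┃ 
..................┃├────┼────┼────┼────┤     ┃ 
..................┃│  9 │  6 │ 10 │  4 │     ┃ 
..................┃├────┼────┼────┼────┤     ┃ 
..................┃│ 11 │ 14 │ 12 │  8 │     ┃ 
............@.....┃├────┼────┼────┼────┤     ┃ 
..................┃│  2 │ 15 │    │  7 │     ┃ 
..#...............┃└────┴────┴────┴────┘     ┃ 
..#...............┃Moves: 0                  ┃ 
..#...............┃                          ┃ 
.............♣....┃                          ┃ 
.............♣....┃                          ┃ 
━━━━━━━━━━━━━━━━━━┃                          ┃ 
                  ┗━━━━━━━━━━━━━━━━━━━━━━━━━━┛ 


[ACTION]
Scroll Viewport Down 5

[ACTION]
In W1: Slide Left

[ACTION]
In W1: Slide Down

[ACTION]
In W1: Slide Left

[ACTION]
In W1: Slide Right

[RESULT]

                                               
                                               
                                               
                                               
━━━━━━━━━━━━━━━━━━━━━━━━┓                      
 MapNavigator     ┏━━━━━━━━━━━━━━━━━━━━━━━━━━┓ 
──────────────────┃ SlidingPuzzle            ┃ 
^.................┠──────────────────────────┨ 
..................┃┌────┬────┬────┬────┐     ┃ 
..................┃│ 13 │  5 │  1 │  3 │     ┃ 
..................┃├────┼────┼────┼────┤     ┃ 
..................┃│  9 │  6 │ 10 │  4 │     ┃ 
..................┃├────┼────┼────┼────┤     ┃ 
..................┃│ 11 │ 14 │    │ 12 │     ┃ 
............@.....┃├────┼────┼────┼────┤     ┃ 
..................┃│  2 │ 15 │  7 │  8 │     ┃ 
..#...............┃└────┴────┴────┴────┘     ┃ 
..#...............┃Moves: 3                  ┃ 
..#...............┃                          ┃ 
.............♣....┃                          ┃ 
.............♣....┃                          ┃ 
━━━━━━━━━━━━━━━━━━┃                          ┃ 
                  ┗━━━━━━━━━━━━━━━━━━━━━━━━━━┛ 


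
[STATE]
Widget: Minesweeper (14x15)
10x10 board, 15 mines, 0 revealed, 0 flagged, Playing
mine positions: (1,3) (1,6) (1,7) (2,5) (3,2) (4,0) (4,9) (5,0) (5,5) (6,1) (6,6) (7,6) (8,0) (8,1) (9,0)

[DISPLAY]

■■■■■■■■■■    
■■■■■■■■■■    
■■■■■■■■■■    
■■■■■■■■■■    
■■■■■■■■■■    
■■■■■■■■■■    
■■■■■■■■■■    
■■■■■■■■■■    
■■■■■■■■■■    
■■■■■■■■■■    
              
              
              
              
              


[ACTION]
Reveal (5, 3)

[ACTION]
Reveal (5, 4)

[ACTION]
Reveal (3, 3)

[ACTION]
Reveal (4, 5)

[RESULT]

■■■■■■■■■■    
■■■■■■■■■■    
■■■■■■■■■■    
■■■1■■■■■■    
■■1111■■■■    
■■1 1■■111    
■■1 13■2      
■■2  2■2      
■■1  111      
■■1           
              
              
              
              
              


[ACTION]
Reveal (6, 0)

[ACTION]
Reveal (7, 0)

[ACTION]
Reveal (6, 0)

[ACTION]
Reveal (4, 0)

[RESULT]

■■■■■■■■■■    
■■■✹■■✹✹■■    
■■■■■✹■■■■    
■■✹1■■■■■■    
✹■1111■■■✹    
✹■1 1✹■111    
2✹1 13✹2      
3■2  2✹2      
✹✹1  111      
✹■1           
              
              
              
              
              


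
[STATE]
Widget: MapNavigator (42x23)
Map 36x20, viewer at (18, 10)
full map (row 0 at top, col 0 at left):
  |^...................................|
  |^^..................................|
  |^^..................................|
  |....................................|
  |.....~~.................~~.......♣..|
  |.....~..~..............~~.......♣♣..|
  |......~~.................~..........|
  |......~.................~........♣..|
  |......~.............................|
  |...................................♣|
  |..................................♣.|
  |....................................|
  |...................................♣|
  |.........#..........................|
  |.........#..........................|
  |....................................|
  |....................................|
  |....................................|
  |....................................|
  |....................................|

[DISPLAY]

                                          
   ^...................................   
   ^^..................................   
   ^^..................................   
   ....................................   
   .....~~.................~~.......♣..   
   .....~..~..............~~.......♣♣..   
   ......~~.................~..........   
   ......~.................~........♣..   
   ......~.............................   
   ...................................♣   
   ..................@...............♣.   
   ....................................   
   ...................................♣   
   .........#..........................   
   .........#..........................   
   ....................................   
   ....................................   
   ....................................   
   ....................................   
   ....................................   
                                          
                                          


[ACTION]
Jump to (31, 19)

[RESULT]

..........................                
.........................♣                
........................♣.                
..........................                
.........................♣                
..........................                
..........................                
..........................                
..........................                
..........................                
..........................                
.....................@....                
                                          
                                          
                                          
                                          
                                          
                                          
                                          
                                          
                                          
                                          
                                          


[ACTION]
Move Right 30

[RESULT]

......................                    
.....................♣                    
....................♣.                    
......................                    
.....................♣                    
......................                    
......................                    
......................                    
......................                    
......................                    
......................                    
.....................@                    
                                          
                                          
                                          
                                          
                                          
                                          
                                          
                                          
                                          
                                          
                                          


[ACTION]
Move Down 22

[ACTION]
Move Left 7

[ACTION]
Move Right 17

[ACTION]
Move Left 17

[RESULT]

   ......~.............................   
   ...................................♣   
   ..................................♣.   
   ....................................   
   ...................................♣   
   .........#..........................   
   .........#..........................   
   ....................................   
   ....................................   
   ....................................   
   ....................................   
   ..................@.................   
                                          
                                          
                                          
                                          
                                          
                                          
                                          
                                          
                                          
                                          
                                          


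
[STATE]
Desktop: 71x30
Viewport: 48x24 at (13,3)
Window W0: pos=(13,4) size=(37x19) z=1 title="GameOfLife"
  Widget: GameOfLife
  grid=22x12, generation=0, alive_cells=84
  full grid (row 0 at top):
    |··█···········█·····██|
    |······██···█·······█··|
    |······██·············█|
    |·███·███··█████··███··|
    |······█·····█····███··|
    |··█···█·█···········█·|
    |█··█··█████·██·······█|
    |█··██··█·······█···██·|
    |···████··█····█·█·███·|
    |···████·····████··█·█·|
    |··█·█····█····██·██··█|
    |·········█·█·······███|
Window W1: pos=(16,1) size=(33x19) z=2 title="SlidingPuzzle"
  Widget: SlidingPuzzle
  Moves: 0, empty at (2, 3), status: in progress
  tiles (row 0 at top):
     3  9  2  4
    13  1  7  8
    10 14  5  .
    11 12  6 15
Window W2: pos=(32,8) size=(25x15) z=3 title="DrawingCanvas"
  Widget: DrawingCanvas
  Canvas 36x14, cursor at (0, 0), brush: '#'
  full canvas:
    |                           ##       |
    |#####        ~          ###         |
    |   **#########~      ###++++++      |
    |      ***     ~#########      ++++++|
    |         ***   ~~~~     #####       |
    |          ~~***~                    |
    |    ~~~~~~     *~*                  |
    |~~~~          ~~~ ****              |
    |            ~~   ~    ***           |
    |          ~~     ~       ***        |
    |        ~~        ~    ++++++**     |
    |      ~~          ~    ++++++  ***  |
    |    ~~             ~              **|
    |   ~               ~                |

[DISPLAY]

   ┠───────────────────────────────┨            
┏━━┃┌────┬────┬────┬────┐          ┃┓           
┃ G┃│  3 │  9 │  2 │  4 │          ┃┃           
┠──┃├────┼────┼────┼────┤          ┃┨           
┃Ge┃│ 13 │  1 │  7 │  8 │          ┃┃           
┃··┃├────┼────┼────┏━━━━━━━━━━━━━━━━━━━━━━━┓    
┃··┃│ 10 │ 14 │  5 ┃ DrawingCanvas         ┃    
┃··┃├────┼────┼────┠───────────────────────┨    
┃·█┃│ 11 │ 12 │  6 ┃+                      ┃    
┃··┃└────┴────┴────┃#####        ~         ┃    
┃··┃Moves: 0       ┃   **#########~      ##┃    
┃█·┃               ┃      ***     ~########┃    
┃█·┃               ┃         ***   ~~~~    ┃    
┃··┃               ┃          ~~***~       ┃    
┃··┃               ┃    ~~~~~~     *~*     ┃    
┃··┃               ┃~~~~          ~~~ **** ┃    
┃··┗━━━━━━━━━━━━━━━┃            ~~   ~    *┃    
┃                  ┃          ~~     ~     ┃    
┃                  ┃        ~~        ~    ┃    
┗━━━━━━━━━━━━━━━━━━┗━━━━━━━━━━━━━━━━━━━━━━━┛    
                                                
                                                
                                                
                                                


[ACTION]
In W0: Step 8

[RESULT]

   ┠───────────────────────────────┨            
┏━━┃┌────┬────┬────┬────┐          ┃┓           
┃ G┃│  3 │  9 │  2 │  4 │          ┃┃           
┠──┃├────┼────┼────┼────┤          ┃┨           
┃Ge┃│ 13 │  1 │  7 │  8 │          ┃┃           
┃··┃├────┼────┼────┏━━━━━━━━━━━━━━━━━━━━━━━┓    
┃·█┃│ 10 │ 14 │  5 ┃ DrawingCanvas         ┃    
┃█·┃├────┼────┼────┠───────────────────────┨    
┃·█┃│ 11 │ 12 │  6 ┃+                      ┃    
┃··┃└────┴────┴────┃#####        ~         ┃    
┃··┃Moves: 0       ┃   **#########~      ##┃    
┃·█┃               ┃      ***     ~########┃    
┃·█┃               ┃         ***   ~~~~    ┃    
┃·█┃               ┃          ~~***~       ┃    
┃··┃               ┃    ~~~~~~     *~*     ┃    
┃··┃               ┃~~~~          ~~~ **** ┃    
┃··┗━━━━━━━━━━━━━━━┃            ~~   ~    *┃    
┃                  ┃          ~~     ~     ┃    
┃                  ┃        ~~        ~    ┃    
┗━━━━━━━━━━━━━━━━━━┗━━━━━━━━━━━━━━━━━━━━━━━┛    
                                                
                                                
                                                
                                                


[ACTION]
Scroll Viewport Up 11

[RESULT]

                                                
   ┏━━━━━━━━━━━━━━━━━━━━━━━━━━━━━━━┓            
   ┃ SlidingPuzzle                 ┃            
   ┠───────────────────────────────┨            
┏━━┃┌────┬────┬────┬────┐          ┃┓           
┃ G┃│  3 │  9 │  2 │  4 │          ┃┃           
┠──┃├────┼────┼────┼────┤          ┃┨           
┃Ge┃│ 13 │  1 │  7 │  8 │          ┃┃           
┃··┃├────┼────┼────┏━━━━━━━━━━━━━━━━━━━━━━━┓    
┃·█┃│ 10 │ 14 │  5 ┃ DrawingCanvas         ┃    
┃█·┃├────┼────┼────┠───────────────────────┨    
┃·█┃│ 11 │ 12 │  6 ┃+                      ┃    
┃··┃└────┴────┴────┃#####        ~         ┃    
┃··┃Moves: 0       ┃   **#########~      ##┃    
┃·█┃               ┃      ***     ~########┃    
┃·█┃               ┃         ***   ~~~~    ┃    
┃·█┃               ┃          ~~***~       ┃    
┃··┃               ┃    ~~~~~~     *~*     ┃    
┃··┃               ┃~~~~          ~~~ **** ┃    
┃··┗━━━━━━━━━━━━━━━┃            ~~   ~    *┃    
┃                  ┃          ~~     ~     ┃    
┃                  ┃        ~~        ~    ┃    
┗━━━━━━━━━━━━━━━━━━┗━━━━━━━━━━━━━━━━━━━━━━━┛    
                                                


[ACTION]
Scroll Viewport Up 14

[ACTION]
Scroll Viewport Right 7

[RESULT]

                                                
━━━━━━━━━━━━━━━━━━━━━━━━━━━━┓                   
idingPuzzle                 ┃                   
────────────────────────────┨                   
──┬────┬────┬────┐          ┃┓                  
3 │  9 │  2 │  4 │          ┃┃                  
──┼────┼────┼────┤          ┃┨                  
3 │  1 │  7 │  8 │          ┃┃                  
──┼────┼────┏━━━━━━━━━━━━━━━━━━━━━━━┓           
0 │ 14 │  5 ┃ DrawingCanvas         ┃           
──┼────┼────┠───────────────────────┨           
1 │ 12 │  6 ┃+                      ┃           
──┴────┴────┃#####        ~         ┃           
es: 0       ┃   **#########~      ##┃           
            ┃      ***     ~########┃           
            ┃         ***   ~~~~    ┃           
            ┃          ~~***~       ┃           
            ┃    ~~~~~~     *~*     ┃           
            ┃~~~~          ~~~ **** ┃           
━━━━━━━━━━━━┃            ~~   ~    *┃           
            ┃          ~~     ~     ┃           
            ┃        ~~        ~    ┃           
━━━━━━━━━━━━┗━━━━━━━━━━━━━━━━━━━━━━━┛           
                                                


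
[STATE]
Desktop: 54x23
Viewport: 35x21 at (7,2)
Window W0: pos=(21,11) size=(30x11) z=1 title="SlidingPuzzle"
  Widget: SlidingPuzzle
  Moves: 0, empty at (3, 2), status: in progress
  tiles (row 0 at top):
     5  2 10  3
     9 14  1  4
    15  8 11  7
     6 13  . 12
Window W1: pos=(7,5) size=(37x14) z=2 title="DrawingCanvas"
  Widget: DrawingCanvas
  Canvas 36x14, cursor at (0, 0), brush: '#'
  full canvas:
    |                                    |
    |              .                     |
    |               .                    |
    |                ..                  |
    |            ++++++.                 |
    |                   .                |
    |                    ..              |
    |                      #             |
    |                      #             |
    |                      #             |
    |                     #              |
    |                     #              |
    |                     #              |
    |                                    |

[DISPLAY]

                                   
                                   
                                   
┏━━━━━━━━━━━━━━━━━━━━━━━━━━━━━━━━━━
┃ DrawingCanvas                    
┠──────────────────────────────────
┃+                                 
┃              .                   
┃               .                  
┃                ..                
┃            ++++++.               
┃                   .              
┃                    ..            
┃                      #           
┃                      #           
┃                      #           
┗━━━━━━━━━━━━━━━━━━━━━━━━━━━━━━━━━━
              ┃│ 15 │  8 │ 11 │  7 
              ┃├────┼────┼────┼────
              ┗━━━━━━━━━━━━━━━━━━━━
                                   


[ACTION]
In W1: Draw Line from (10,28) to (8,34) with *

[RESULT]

                                   
                                   
                                   
┏━━━━━━━━━━━━━━━━━━━━━━━━━━━━━━━━━━
┃ DrawingCanvas                    
┠──────────────────────────────────
┃+                                 
┃              .                   
┃               .                  
┃                ..                
┃            ++++++.               
┃                   .              
┃                    ..            
┃                      #           
┃                      #          *
┃                      #       *** 
┗━━━━━━━━━━━━━━━━━━━━━━━━━━━━━━━━━━
              ┃│ 15 │  8 │ 11 │  7 
              ┃├────┼────┼────┼────
              ┗━━━━━━━━━━━━━━━━━━━━
                                   


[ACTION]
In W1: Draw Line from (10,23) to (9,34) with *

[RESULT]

                                   
                                   
                                   
┏━━━━━━━━━━━━━━━━━━━━━━━━━━━━━━━━━━
┃ DrawingCanvas                    
┠──────────────────────────────────
┃+                                 
┃              .                   
┃               .                  
┃                ..                
┃            ++++++.               
┃                   .              
┃                    ..            
┃                      #           
┃                      #          *
┃                      #      *****
┗━━━━━━━━━━━━━━━━━━━━━━━━━━━━━━━━━━
              ┃│ 15 │  8 │ 11 │  7 
              ┃├────┼────┼────┼────
              ┗━━━━━━━━━━━━━━━━━━━━
                                   
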